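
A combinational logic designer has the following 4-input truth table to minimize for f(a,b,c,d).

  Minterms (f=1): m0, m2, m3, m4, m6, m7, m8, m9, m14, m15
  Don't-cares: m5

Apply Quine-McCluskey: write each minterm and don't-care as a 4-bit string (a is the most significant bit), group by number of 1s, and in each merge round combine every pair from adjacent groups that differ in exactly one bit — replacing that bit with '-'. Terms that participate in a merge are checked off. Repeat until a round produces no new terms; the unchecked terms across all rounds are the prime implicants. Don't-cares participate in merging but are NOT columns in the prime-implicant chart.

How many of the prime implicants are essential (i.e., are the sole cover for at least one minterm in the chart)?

size-2^0 implicants → 0000(✓)  0010(✓)  0011(✓)  0100(✓)  0101(✓)  0110(✓)  0111(✓)  1000(✓)  1001(✓)  1110(✓)  1111(✓)
size-2^1 implicants → -000  -110(✓)  -111(✓)  0-00(✓)  0-10(✓)  0-11(✓)  00-0(✓)  001-(✓)  01-0(✓)  01-1(✓)  010-(✓)  011-(✓)  100-  111-(✓)
size-2^2 implicants → -11-  0--0  0-1-  01--
Unchecked terms (primes): -000, -11-, 0--0, 0-1-, 01--, 100-
Minterm coverage:
  m0 ⊆ -000,0--0
  m2 ⊆ 0--0,0-1-
  m3 ⊆ 0-1- [E]
  m4 ⊆ 0--0,01--
  m6 ⊆ -11-,0--0,0-1-,01--
  m7 ⊆ -11-,0-1-,01--
  m8 ⊆ -000,100-
  m9 ⊆ 100- [E]
  m14 ⊆ -11- [E]
  m15 ⊆ -11- [E]
E = {-11-, 0-1-, 100-}

3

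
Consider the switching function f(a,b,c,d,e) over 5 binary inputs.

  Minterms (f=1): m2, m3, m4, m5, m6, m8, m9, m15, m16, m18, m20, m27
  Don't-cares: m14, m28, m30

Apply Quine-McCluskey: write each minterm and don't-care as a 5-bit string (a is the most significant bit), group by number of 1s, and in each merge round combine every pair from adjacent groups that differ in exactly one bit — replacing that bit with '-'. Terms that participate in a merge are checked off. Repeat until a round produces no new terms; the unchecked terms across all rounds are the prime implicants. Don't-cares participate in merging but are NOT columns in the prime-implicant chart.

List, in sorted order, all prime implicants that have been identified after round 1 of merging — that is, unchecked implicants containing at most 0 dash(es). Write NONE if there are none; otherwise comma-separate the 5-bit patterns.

11011

size-2^0 implicants → 00010(✓)  00011(✓)  00100(✓)  00101(✓)  00110(✓)  01000(✓)  01001(✓)  01110(✓)  01111(✓)  10000(✓)  10010(✓)  10100(✓)  11011  11100(✓)  11110(✓)
size-2^1 implicants → -0010  -0100  -1110  0-110  00-10  0001-  001-0  0010-  0100-  0111-  1-100  10-00  100-0  111-0
Unchecked terms (primes): -0010, -0100, -1110, 0-110, 00-10, 0001-, 001-0, 0010-, 0100-, 0111-, 1-100, 10-00, 100-0, 11011, 111-0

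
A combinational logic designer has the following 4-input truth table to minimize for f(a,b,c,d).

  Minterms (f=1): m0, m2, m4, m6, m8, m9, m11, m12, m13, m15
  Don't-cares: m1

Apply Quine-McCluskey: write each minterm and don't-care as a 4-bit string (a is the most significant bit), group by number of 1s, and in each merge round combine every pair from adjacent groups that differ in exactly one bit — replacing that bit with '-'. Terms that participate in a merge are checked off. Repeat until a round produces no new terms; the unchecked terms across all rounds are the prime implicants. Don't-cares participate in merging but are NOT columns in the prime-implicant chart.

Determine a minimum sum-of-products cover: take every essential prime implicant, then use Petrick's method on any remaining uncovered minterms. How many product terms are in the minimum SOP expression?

size-2^0 implicants → 0000(✓)  0001(✓)  0010(✓)  0100(✓)  0110(✓)  1000(✓)  1001(✓)  1011(✓)  1100(✓)  1101(✓)  1111(✓)
size-2^1 implicants → -000(✓)  -001(✓)  -100(✓)  0-00(✓)  0-10(✓)  00-0(✓)  000-(✓)  01-0(✓)  1-00(✓)  1-01(✓)  1-11(✓)  10-1(✓)  100-(✓)  11-1(✓)  110-(✓)
size-2^2 implicants → --00  -00-  0--0  1--1  1-0-
Unchecked terms (primes): --00, -00-, 0--0, 1--1, 1-0-
Minterm coverage:
  m0 ⊆ --00,-00-,0--0
  m2 ⊆ 0--0 [E]
  m4 ⊆ --00,0--0
  m6 ⊆ 0--0 [E]
  m8 ⊆ --00,-00-,1-0-
  m9 ⊆ -00-,1--1,1-0-
  m11 ⊆ 1--1 [E]
  m12 ⊆ --00,1-0-
  m13 ⊆ 1--1,1-0-
  m15 ⊆ 1--1 [E]
E = {0--0, 1--1}
Petrick residual → --00
Cover = c'd' + a'd' + ad  |cover|=3

3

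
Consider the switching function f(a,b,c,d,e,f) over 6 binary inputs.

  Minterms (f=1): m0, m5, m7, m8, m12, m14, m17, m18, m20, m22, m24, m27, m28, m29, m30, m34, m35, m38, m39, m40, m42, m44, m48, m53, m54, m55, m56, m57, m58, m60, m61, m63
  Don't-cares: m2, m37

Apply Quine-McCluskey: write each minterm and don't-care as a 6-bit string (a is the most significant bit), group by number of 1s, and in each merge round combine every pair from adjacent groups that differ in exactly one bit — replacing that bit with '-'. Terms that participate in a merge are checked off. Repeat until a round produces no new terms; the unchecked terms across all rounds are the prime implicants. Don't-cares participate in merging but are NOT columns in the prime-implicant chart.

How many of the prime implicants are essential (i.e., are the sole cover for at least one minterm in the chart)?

[col 0] 000000*, 000010*, 000101*, 000111*, 001000*, 001100*, 001110*, 010001, 010010*, 010100*, 010110*, 011000*, 011011, 011100*, 011101*, 011110*, 100010*, 100011*, 100101*, 100110*, 100111*, 101000*, 101010*, 101100*, 110000*, 110101*, 110110*, 110111*, 111000*, 111001*, 111010*, 111100*, 111101*, 111111*
[col 1] -00010, -00101*, -00111*, -01000*, -01100*, -10110, -11000*, -11100*, -11101*, 0-0010, 0-1000*, 0-1100*, 0-1110*, 00-000, 0000-0, 0001-1*, 001-00*, 0011-0*, 01-100*, 01-110*, 010-10, 0101-0*, 011-00*, 0111-0*, 01110-*, 1-0101*, 1-0110*, 1-0111*, 1-1000*, 1-1010*, 1-1100*, 10-010, 100-10*, 100-11*, 10001-*, 1001-1*, 10011-*, 101-00*, 1010-0*, 11-000, 11-101*, 11-111*, 1101-1*, 11011-*, 111-00*, 111-01*, 1110-0*, 11100-*, 1111-1*, 11110-*
[col 2] --1000*, --1100*, -001-1, -01-00*, -11-00*, -1110-, 0-1-00*, 0-11-0, 01-1-0, 1-01-1, 1-011-, 1-1-00*, 1-10-0, 100-1-, 11-1-1, 111-0-
[col 3] --1-00
Prime implicants: --1-00, -00010, -001-1, -10110, -1110-, 0-0010, 0-11-0, 00-000, 0000-0, 01-1-0, 010-10, 010001, 011011, 1-01-1, 1-011-, 1-10-0, 10-010, 100-1-, 11-000, 11-1-1, 111-0-
PI chart (minterm → PIs covering it):
  0 | 00-000,0000-0
  5 | -001-1  (sole → essential)
  7 | -001-1  (sole → essential)
  8 | --1-00,00-000
  12 | --1-00,0-11-0
  14 | 0-11-0  (sole → essential)
  17 | 010001  (sole → essential)
  18 | 0-0010,010-10
  20 | 01-1-0  (sole → essential)
  22 | -10110,01-1-0,010-10
  24 | --1-00  (sole → essential)
  27 | 011011  (sole → essential)
  28 | --1-00,-1110-,0-11-0,01-1-0
  29 | -1110-  (sole → essential)
  30 | 0-11-0,01-1-0
  34 | -00010,10-010,100-1-
  35 | 100-1-  (sole → essential)
  38 | 1-011-,100-1-
  39 | -001-1,1-01-1,1-011-,100-1-
  40 | --1-00,1-10-0
  42 | 1-10-0,10-010
  44 | --1-00  (sole → essential)
  48 | 11-000  (sole → essential)
  53 | 1-01-1,11-1-1
  54 | -10110,1-011-
  55 | 1-01-1,1-011-,11-1-1
  56 | --1-00,1-10-0,11-000,111-0-
  57 | 111-0-  (sole → essential)
  58 | 1-10-0  (sole → essential)
  60 | --1-00,-1110-,111-0-
  61 | -1110-,11-1-1,111-0-
  63 | 11-1-1  (sole → essential)
Essential prime implicants: --1-00, -001-1, -1110-, 0-11-0, 01-1-0, 010001, 011011, 1-10-0, 100-1-, 11-000, 11-1-1, 111-0-

12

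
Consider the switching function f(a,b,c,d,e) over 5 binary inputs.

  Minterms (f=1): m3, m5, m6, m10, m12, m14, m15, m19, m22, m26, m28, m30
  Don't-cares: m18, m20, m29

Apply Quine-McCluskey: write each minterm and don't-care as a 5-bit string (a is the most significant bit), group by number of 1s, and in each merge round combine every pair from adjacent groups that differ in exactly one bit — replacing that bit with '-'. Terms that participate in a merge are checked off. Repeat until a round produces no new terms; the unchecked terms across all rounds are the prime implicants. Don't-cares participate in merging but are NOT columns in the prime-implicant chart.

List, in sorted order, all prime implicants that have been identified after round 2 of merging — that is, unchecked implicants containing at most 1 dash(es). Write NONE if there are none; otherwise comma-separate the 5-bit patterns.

[col 0] 00011*, 00101, 00110*, 01010*, 01100*, 01110*, 01111*, 10010*, 10011*, 10100*, 10110*, 11010*, 11100*, 11101*, 11110*
[col 1] -0011, -0110*, -1010*, -1100*, -1110*, 0-110*, 01-10*, 011-0*, 0111-, 1-010*, 1-100*, 1-110*, 10-10*, 1001-, 101-0*, 11-10*, 111-0*, 1110-
[col 2] --110, -1-10, -11-0, 1--10, 1-1-0
Prime implicants: --110, -0011, -1-10, -11-0, 00101, 0111-, 1--10, 1-1-0, 1001-, 1110-

-0011, 00101, 0111-, 1001-, 1110-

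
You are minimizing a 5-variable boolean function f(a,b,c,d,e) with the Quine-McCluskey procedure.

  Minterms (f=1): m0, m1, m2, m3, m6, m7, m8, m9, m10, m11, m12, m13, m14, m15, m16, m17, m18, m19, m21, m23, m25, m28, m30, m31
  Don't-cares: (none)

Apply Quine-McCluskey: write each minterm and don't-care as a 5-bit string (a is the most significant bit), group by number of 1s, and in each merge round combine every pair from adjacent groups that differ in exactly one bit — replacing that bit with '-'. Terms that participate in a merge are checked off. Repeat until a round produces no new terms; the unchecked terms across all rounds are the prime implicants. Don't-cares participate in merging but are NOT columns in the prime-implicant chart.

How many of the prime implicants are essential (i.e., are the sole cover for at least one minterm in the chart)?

6

[col 0] 00000*, 00001*, 00010*, 00011*, 00110*, 00111*, 01000*, 01001*, 01010*, 01011*, 01100*, 01101*, 01110*, 01111*, 10000*, 10001*, 10010*, 10011*, 10101*, 10111*, 11001*, 11100*, 11110*, 11111*
[col 1] -0000*, -0001*, -0010*, -0011*, -0111*, -1001*, -1100*, -1110*, -1111*, 0-000*, 0-001*, 0-010*, 0-011*, 0-110*, 0-111*, 00-10*, 00-11*, 000-0*, 000-1*, 0000-*, 0001-*, 0011-*, 01-00*, 01-01*, 01-10*, 01-11*, 010-0*, 010-1*, 0100-*, 0101-*, 011-0*, 011-1*, 0110-*, 0111-*, 1-001*, 1-111*, 10-01*, 10-11*, 100-0*, 100-1*, 1000-*, 1001-*, 101-1*, 111-0*, 1111-*
[col 2] --001, --111, -0-11, -00-0*, -00-1*, -000-*, -001-*, -11-0, -111-, 0--10*, 0--11*, 0-0-0*, 0-0-1*, 0-00-*, 0-01-*, 0-11-*, 00-1-*, 000--*, 01--0*, 01--1*, 01-0-*, 01-1-*, 010--*, 011--*, 10--1, 100--*
[col 3] -00--, 0--1-, 0-0--, 01---
Prime implicants: --001, --111, -0-11, -00--, -11-0, -111-, 0--1-, 0-0--, 01---, 10--1
PI chart (minterm → PIs covering it):
  0 | -00--,0-0--
  1 | --001,-00--,0-0--
  2 | -00--,0--1-,0-0--
  3 | -0-11,-00--,0--1-,0-0--
  6 | 0--1-  (sole → essential)
  7 | --111,-0-11,0--1-
  8 | 0-0--,01---
  9 | --001,0-0--,01---
  10 | 0--1-,0-0--,01---
  11 | 0--1-,0-0--,01---
  12 | -11-0,01---
  13 | 01---  (sole → essential)
  14 | -11-0,-111-,0--1-,01---
  15 | --111,-111-,0--1-,01---
  16 | -00--  (sole → essential)
  17 | --001,-00--,10--1
  18 | -00--  (sole → essential)
  19 | -0-11,-00--,10--1
  21 | 10--1  (sole → essential)
  23 | --111,-0-11,10--1
  25 | --001  (sole → essential)
  28 | -11-0  (sole → essential)
  30 | -11-0,-111-
  31 | --111,-111-
Essential prime implicants: --001, -00--, -11-0, 0--1-, 01---, 10--1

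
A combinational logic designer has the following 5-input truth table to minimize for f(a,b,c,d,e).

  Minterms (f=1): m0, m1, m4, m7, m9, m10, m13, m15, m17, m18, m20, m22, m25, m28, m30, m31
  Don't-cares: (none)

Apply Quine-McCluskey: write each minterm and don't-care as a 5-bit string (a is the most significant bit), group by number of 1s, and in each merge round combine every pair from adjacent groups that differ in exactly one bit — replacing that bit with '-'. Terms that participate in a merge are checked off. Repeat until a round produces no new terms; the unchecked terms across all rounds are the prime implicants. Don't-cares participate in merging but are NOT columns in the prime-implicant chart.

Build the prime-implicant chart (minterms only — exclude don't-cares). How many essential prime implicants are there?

size-2^0 implicants → 00000(✓)  00001(✓)  00100(✓)  00111(✓)  01001(✓)  01010  01101(✓)  01111(✓)  10001(✓)  10010(✓)  10100(✓)  10110(✓)  11001(✓)  11100(✓)  11110(✓)  11111(✓)
size-2^1 implicants → -0001(✓)  -0100  -1001(✓)  -1111  0-001(✓)  0-111  00-00  0000-  01-01  011-1  1-001(✓)  1-100(✓)  1-110(✓)  10-10  101-0(✓)  111-0(✓)  1111-
size-2^2 implicants → --001  1-1-0
Unchecked terms (primes): --001, -0100, -1111, 0-111, 00-00, 0000-, 01-01, 01010, 011-1, 1-1-0, 10-10, 1111-
Minterm coverage:
  m0 ⊆ 00-00,0000-
  m1 ⊆ --001,0000-
  m4 ⊆ -0100,00-00
  m7 ⊆ 0-111 [E]
  m9 ⊆ --001,01-01
  m10 ⊆ 01010 [E]
  m13 ⊆ 01-01,011-1
  m15 ⊆ -1111,0-111,011-1
  m17 ⊆ --001 [E]
  m18 ⊆ 10-10 [E]
  m20 ⊆ -0100,1-1-0
  m22 ⊆ 1-1-0,10-10
  m25 ⊆ --001 [E]
  m28 ⊆ 1-1-0 [E]
  m30 ⊆ 1-1-0,1111-
  m31 ⊆ -1111,1111-
E = {--001, 0-111, 01010, 1-1-0, 10-10}

5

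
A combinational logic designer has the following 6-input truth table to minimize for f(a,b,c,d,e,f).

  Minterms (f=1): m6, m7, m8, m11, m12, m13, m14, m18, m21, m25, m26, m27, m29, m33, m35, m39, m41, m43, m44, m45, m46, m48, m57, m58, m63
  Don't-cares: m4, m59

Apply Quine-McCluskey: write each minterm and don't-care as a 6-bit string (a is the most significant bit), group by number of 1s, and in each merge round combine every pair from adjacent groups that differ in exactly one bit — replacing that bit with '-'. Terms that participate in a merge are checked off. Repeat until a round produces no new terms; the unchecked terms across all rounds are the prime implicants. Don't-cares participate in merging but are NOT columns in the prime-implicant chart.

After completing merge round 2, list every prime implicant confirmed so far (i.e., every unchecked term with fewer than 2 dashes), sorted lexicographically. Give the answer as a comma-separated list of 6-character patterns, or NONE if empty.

size-2^0 implicants → 000100(✓)  000110(✓)  000111(✓)  001000(✓)  001011(✓)  001100(✓)  001101(✓)  001110(✓)  010010(✓)  010101(✓)  011001(✓)  011010(✓)  011011(✓)  011101(✓)  100001(✓)  100011(✓)  100111(✓)  101001(✓)  101011(✓)  101100(✓)  101101(✓)  101110(✓)  110000  111001(✓)  111010(✓)  111011(✓)  111111(✓)
size-2^1 implicants → -00111  -01011(✓)  -01100(✓)  -01101(✓)  -01110(✓)  -11001(✓)  -11010(✓)  -11011(✓)  0-1011(✓)  0-1101  00-100(✓)  00-110(✓)  0001-0(✓)  00011-  001-00  0011-0(✓)  00110-(✓)  01-010  01-101  011-01  0110-1(✓)  01101-(✓)  1-1001(✓)  1-1011(✓)  10-001(✓)  10-011(✓)  100-11  1000-1(✓)  101-01  1010-1(✓)  1011-0(✓)  10110-(✓)  111-11  1110-1(✓)  11101-(✓)
size-2^2 implicants → --1011  -011-0  -0110-  -110-1  -1101-  00-1-0  1-10-1  10-0-1
Unchecked terms (primes): --1011, -00111, -011-0, -0110-, -110-1, -1101-, 0-1101, 00-1-0, 00011-, 001-00, 01-010, 01-101, 011-01, 1-10-1, 10-0-1, 100-11, 101-01, 110000, 111-11

-00111, 0-1101, 00011-, 001-00, 01-010, 01-101, 011-01, 100-11, 101-01, 110000, 111-11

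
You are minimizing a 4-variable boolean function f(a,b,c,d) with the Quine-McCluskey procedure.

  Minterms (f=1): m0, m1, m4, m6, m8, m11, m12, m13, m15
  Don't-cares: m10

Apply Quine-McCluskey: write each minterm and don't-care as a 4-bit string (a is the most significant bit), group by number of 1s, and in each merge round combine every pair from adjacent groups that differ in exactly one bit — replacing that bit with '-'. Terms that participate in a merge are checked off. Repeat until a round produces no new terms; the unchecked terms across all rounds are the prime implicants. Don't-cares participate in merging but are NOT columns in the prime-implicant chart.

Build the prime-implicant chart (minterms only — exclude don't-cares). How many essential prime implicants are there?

2

size-2^0 implicants → 0000(✓)  0001(✓)  0100(✓)  0110(✓)  1000(✓)  1010(✓)  1011(✓)  1100(✓)  1101(✓)  1111(✓)
size-2^1 implicants → -000(✓)  -100(✓)  0-00(✓)  000-  01-0  1-00(✓)  1-11  10-0  101-  11-1  110-
size-2^2 implicants → --00
Unchecked terms (primes): --00, 000-, 01-0, 1-11, 10-0, 101-, 11-1, 110-
Minterm coverage:
  m0 ⊆ --00,000-
  m1 ⊆ 000- [E]
  m4 ⊆ --00,01-0
  m6 ⊆ 01-0 [E]
  m8 ⊆ --00,10-0
  m11 ⊆ 1-11,101-
  m12 ⊆ --00,110-
  m13 ⊆ 11-1,110-
  m15 ⊆ 1-11,11-1
E = {000-, 01-0}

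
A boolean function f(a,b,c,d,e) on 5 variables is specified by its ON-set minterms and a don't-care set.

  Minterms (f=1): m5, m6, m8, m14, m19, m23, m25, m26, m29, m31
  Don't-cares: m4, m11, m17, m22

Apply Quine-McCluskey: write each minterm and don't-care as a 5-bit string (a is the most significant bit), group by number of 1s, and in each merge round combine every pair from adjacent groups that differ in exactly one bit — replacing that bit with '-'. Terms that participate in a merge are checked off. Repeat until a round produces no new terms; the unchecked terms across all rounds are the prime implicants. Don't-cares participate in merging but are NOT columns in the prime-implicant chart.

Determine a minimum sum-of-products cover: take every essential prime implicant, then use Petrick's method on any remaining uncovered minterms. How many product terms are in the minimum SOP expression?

7

Round 0: 00100✓ 00101✓ 00110✓ 01000 01011 01110✓ 10001✓ 10011✓ 10110✓ 10111✓ 11001✓ 11010 11101✓ 11111✓
Round 1: -0110 0-110 001-0 0010- 1-001 1-111 10-11 100-1 1011- 11-01 111-1
PIs = {-0110, 0-110, 001-0, 0010-, 01000, 01011, 1-001, 1-111, 10-11, 100-1, 1011-, 11-01, 11010, 111-1}
Coverage chart:
  m5: 0010- ←essential
  m6: -0110,0-110,001-0
  m8: 01000 ←essential
  m14: 0-110 ←essential
  m19: 10-11,100-1
  m23: 1-111,10-11,1011-
  m25: 1-001,11-01
  m26: 11010 ←essential
  m29: 11-01,111-1
  m31: 1-111,111-1
Essential: 0-110, 0010-, 01000, 11010
Petrick residual → 1-001, 10-11, 111-1
Min cover (7 terms): a'cde' + a'b'cd' + a'bc'd'e' + ac'd'e + ab'de + abc'de' + abce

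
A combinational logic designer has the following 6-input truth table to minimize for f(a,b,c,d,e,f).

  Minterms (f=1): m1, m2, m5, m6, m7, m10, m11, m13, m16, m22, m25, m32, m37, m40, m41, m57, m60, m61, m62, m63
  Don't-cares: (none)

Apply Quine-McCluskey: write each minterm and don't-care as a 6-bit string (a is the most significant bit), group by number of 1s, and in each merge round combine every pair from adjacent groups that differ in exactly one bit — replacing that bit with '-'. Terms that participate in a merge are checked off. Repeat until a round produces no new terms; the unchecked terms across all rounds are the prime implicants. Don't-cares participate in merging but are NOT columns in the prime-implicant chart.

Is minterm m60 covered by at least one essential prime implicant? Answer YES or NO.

YES

[col 0] 000001*, 000010*, 000101*, 000110*, 000111*, 001010*, 001011*, 001101*, 010000, 010110*, 011001*, 100000*, 100101*, 101000*, 101001*, 111001*, 111100*, 111101*, 111110*, 111111*
[col 1] -00101, -11001, 0-0110, 00-010, 00-101, 000-01, 000-10, 0001-1, 00011-, 00101-, 1-1001, 10-000, 10100-, 111-01, 1111-0*, 1111-1*, 11110-*, 11111-*
[col 2] 1111--
Prime implicants: -00101, -11001, 0-0110, 00-010, 00-101, 000-01, 000-10, 0001-1, 00011-, 00101-, 010000, 1-1001, 10-000, 10100-, 111-01, 1111--
PI chart (minterm → PIs covering it):
  1 | 000-01  (sole → essential)
  2 | 00-010,000-10
  5 | -00101,00-101,000-01,0001-1
  6 | 0-0110,000-10,00011-
  7 | 0001-1,00011-
  10 | 00-010,00101-
  11 | 00101-  (sole → essential)
  13 | 00-101  (sole → essential)
  16 | 010000  (sole → essential)
  22 | 0-0110  (sole → essential)
  25 | -11001  (sole → essential)
  32 | 10-000  (sole → essential)
  37 | -00101  (sole → essential)
  40 | 10-000,10100-
  41 | 1-1001,10100-
  57 | -11001,1-1001,111-01
  60 | 1111--  (sole → essential)
  61 | 111-01,1111--
  62 | 1111--  (sole → essential)
  63 | 1111--  (sole → essential)
Essential prime implicants: -00101, -11001, 0-0110, 00-101, 000-01, 00101-, 010000, 10-000, 1111--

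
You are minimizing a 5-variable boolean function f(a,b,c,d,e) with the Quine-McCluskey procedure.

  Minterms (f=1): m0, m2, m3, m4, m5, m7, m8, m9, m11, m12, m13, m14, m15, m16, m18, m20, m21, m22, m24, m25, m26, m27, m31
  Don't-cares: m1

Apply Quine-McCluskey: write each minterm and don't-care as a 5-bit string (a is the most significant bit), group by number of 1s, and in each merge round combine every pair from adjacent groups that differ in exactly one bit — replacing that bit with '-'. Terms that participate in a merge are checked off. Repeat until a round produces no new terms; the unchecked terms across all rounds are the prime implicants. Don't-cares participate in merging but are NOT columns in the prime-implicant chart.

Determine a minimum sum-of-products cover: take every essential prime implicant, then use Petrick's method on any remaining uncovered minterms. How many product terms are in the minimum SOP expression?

8

[col 0] 00000*, 00001*, 00010*, 00011*, 00100*, 00101*, 00111*, 01000*, 01001*, 01011*, 01100*, 01101*, 01110*, 01111*, 10000*, 10010*, 10100*, 10101*, 10110*, 11000*, 11001*, 11010*, 11011*, 11111*
[col 1] -0000*, -0010*, -0100*, -0101*, -1000*, -1001*, -1011*, -1111*, 0-000*, 0-001*, 0-011*, 0-100*, 0-101*, 0-111*, 00-00*, 00-01*, 00-11*, 000-0*, 000-1*, 0000-*, 0001-*, 001-1*, 0010-*, 01-00*, 01-01*, 01-11*, 010-1*, 0100-*, 011-0*, 011-1*, 0110-*, 0111-*, 1-000*, 1-010*, 10-00*, 10-10*, 100-0*, 101-0*, 1010-*, 11-11*, 110-0*, 110-1*, 1100-*, 1101-*
[col 2] --000, -0-00, -00-0, -010-, -1-11, -10-1, -100-, 0--00*, 0--01*, 0--11*, 0-0-1*, 0-00-*, 0-1-1*, 0-10-*, 00--1*, 00-0-*, 000--, 01--1*, 01-0-*, 011--, 1-0-0, 10--0, 110--
[col 3] 0---1, 0--0-
Prime implicants: --000, -0-00, -00-0, -010-, -1-11, -10-1, -100-, 0---1, 0--0-, 000--, 011--, 1-0-0, 10--0, 110--
PI chart (minterm → PIs covering it):
  0 | --000,-0-00,-00-0,0--0-,000--
  2 | -00-0,000--
  3 | 0---1,000--
  4 | -0-00,-010-,0--0-
  5 | -010-,0---1,0--0-
  7 | 0---1  (sole → essential)
  8 | --000,-100-,0--0-
  9 | -10-1,-100-,0---1,0--0-
  11 | -1-11,-10-1,0---1
  12 | 0--0-,011--
  13 | 0---1,0--0-,011--
  14 | 011--  (sole → essential)
  15 | -1-11,0---1,011--
  16 | --000,-0-00,-00-0,1-0-0,10--0
  18 | -00-0,1-0-0,10--0
  20 | -0-00,-010-,10--0
  21 | -010-  (sole → essential)
  22 | 10--0  (sole → essential)
  24 | --000,-100-,1-0-0,110--
  25 | -10-1,-100-,110--
  26 | 1-0-0,110--
  27 | -1-11,-10-1,110--
  31 | -1-11  (sole → essential)
Essential prime implicants: -010-, -1-11, 0---1, 011--, 10--0
Petrick residual → --000, -00-0, 110--
Minimum SOP uses 8 PIs: c'd'e' + b'c'e' + b'cd' + bde + a'e + a'bc + ab'e' + abc'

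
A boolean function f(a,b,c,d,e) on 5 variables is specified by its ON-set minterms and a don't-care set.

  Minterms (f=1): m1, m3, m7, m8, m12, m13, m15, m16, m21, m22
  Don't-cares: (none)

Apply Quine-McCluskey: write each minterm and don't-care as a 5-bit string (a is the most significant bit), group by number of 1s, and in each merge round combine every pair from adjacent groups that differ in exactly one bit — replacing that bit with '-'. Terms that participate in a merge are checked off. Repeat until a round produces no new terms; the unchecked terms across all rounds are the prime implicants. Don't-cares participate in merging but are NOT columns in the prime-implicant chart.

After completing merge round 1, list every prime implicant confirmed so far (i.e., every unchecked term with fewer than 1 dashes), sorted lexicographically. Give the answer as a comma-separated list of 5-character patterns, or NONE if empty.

Round 0: 00001✓ 00011✓ 00111✓ 01000✓ 01100✓ 01101✓ 01111✓ 10000 10101 10110
Round 1: 0-111 00-11 000-1 01-00 011-1 0110-
PIs = {0-111, 00-11, 000-1, 01-00, 011-1, 0110-, 10000, 10101, 10110}

10000, 10101, 10110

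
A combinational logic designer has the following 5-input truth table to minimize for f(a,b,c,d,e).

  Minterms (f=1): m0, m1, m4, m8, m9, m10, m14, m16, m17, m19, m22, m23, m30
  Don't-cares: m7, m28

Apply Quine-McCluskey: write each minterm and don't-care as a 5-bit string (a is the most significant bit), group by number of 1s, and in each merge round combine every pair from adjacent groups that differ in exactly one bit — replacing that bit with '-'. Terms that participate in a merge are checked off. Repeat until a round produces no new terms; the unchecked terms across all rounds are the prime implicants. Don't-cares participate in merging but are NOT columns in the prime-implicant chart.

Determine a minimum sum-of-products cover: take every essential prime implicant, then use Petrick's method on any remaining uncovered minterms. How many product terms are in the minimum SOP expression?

[col 0] 00000*, 00001*, 00100*, 00111*, 01000*, 01001*, 01010*, 01110*, 10000*, 10001*, 10011*, 10110*, 10111*, 11100*, 11110*
[col 1] -0000*, -0001*, -0111, -1110, 0-000*, 0-001*, 00-00, 0000-*, 01-10, 010-0, 0100-*, 1-110, 10-11, 100-1, 1000-*, 1011-, 111-0
[col 2] -000-, 0-00-
Prime implicants: -000-, -0111, -1110, 0-00-, 00-00, 01-10, 010-0, 1-110, 10-11, 100-1, 1011-, 111-0
PI chart (minterm → PIs covering it):
  0 | -000-,0-00-,00-00
  1 | -000-,0-00-
  4 | 00-00  (sole → essential)
  8 | 0-00-,010-0
  9 | 0-00-  (sole → essential)
  10 | 01-10,010-0
  14 | -1110,01-10
  16 | -000-  (sole → essential)
  17 | -000-,100-1
  19 | 10-11,100-1
  22 | 1-110,1011-
  23 | -0111,10-11,1011-
  30 | -1110,1-110,111-0
Essential prime implicants: -000-, 0-00-, 00-00
Petrick residual → 01-10, 1-110, 10-11
Minimum SOP uses 6 PIs: b'c'd' + a'c'd' + a'b'd'e' + a'bde' + acde' + ab'de

6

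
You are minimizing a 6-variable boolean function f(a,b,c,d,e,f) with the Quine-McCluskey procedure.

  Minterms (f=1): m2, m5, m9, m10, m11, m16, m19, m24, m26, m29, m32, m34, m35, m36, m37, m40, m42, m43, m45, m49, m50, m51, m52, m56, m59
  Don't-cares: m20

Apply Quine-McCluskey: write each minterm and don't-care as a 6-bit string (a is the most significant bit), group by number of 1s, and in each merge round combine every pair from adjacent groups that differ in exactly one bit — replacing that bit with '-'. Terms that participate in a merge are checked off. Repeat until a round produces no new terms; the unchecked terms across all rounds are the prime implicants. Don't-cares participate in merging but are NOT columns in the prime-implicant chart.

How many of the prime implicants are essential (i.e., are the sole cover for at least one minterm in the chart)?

[col 0] 000010*, 000101*, 001001*, 001010*, 001011*, 010000*, 010011*, 010100*, 011000*, 011010*, 011101, 100000*, 100010*, 100011*, 100100*, 100101*, 101000*, 101010*, 101011*, 101101*, 110001*, 110010*, 110011*, 110100*, 111000*, 111011*
[col 1] -00010*, -00101, -01010*, -01011*, -10011, -10100, -11000, 0-1010, 00-010*, 0010-1, 00101-*, 01-000, 010-00, 0110-0, 1-0010*, 1-0011*, 1-0100, 1-1000, 1-1011*, 10-000*, 10-010*, 10-011*, 10-101, 100-00, 1000-0*, 10001-*, 10010-, 1010-0*, 10101-*, 11-011*, 1100-1, 11001-*
[col 2] -0-010, -0101-, 1--011, 1-001-, 10-0-0, 10-01-
Prime implicants: -0-010, -00101, -0101-, -10011, -10100, -11000, 0-1010, 0010-1, 01-000, 010-00, 0110-0, 011101, 1--011, 1-001-, 1-0100, 1-1000, 10-0-0, 10-01-, 10-101, 100-00, 10010-, 1100-1
PI chart (minterm → PIs covering it):
  2 | -0-010  (sole → essential)
  5 | -00101  (sole → essential)
  9 | 0010-1  (sole → essential)
  10 | -0-010,-0101-,0-1010
  11 | -0101-,0010-1
  16 | 01-000,010-00
  19 | -10011  (sole → essential)
  24 | -11000,01-000,0110-0
  26 | 0-1010,0110-0
  29 | 011101  (sole → essential)
  32 | 10-0-0,100-00
  34 | -0-010,1-001-,10-0-0,10-01-
  35 | 1--011,1-001-,10-01-
  36 | 1-0100,100-00,10010-
  37 | -00101,10-101,10010-
  40 | 1-1000,10-0-0
  42 | -0-010,-0101-,10-0-0,10-01-
  43 | -0101-,1--011,10-01-
  45 | 10-101  (sole → essential)
  49 | 1100-1  (sole → essential)
  50 | 1-001-  (sole → essential)
  51 | -10011,1--011,1-001-,1100-1
  52 | -10100,1-0100
  56 | -11000,1-1000
  59 | 1--011  (sole → essential)
Essential prime implicants: -0-010, -00101, -10011, 0010-1, 011101, 1--011, 1-001-, 10-101, 1100-1

9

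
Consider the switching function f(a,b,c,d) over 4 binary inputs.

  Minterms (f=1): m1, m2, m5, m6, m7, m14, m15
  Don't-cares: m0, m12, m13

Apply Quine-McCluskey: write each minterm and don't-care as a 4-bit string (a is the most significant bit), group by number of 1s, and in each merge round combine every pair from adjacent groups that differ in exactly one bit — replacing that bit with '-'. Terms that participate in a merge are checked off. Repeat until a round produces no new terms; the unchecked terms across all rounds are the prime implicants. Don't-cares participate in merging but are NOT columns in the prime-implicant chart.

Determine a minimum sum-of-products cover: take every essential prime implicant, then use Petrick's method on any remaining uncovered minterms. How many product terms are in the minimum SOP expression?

size-2^0 implicants → 0000(✓)  0001(✓)  0010(✓)  0101(✓)  0110(✓)  0111(✓)  1100(✓)  1101(✓)  1110(✓)  1111(✓)
size-2^1 implicants → -101(✓)  -110(✓)  -111(✓)  0-01  0-10  00-0  000-  01-1(✓)  011-(✓)  11-0(✓)  11-1(✓)  110-(✓)  111-(✓)
size-2^2 implicants → -1-1  -11-  11--
Unchecked terms (primes): -1-1, -11-, 0-01, 0-10, 00-0, 000-, 11--
Minterm coverage:
  m1 ⊆ 0-01,000-
  m2 ⊆ 0-10,00-0
  m5 ⊆ -1-1,0-01
  m6 ⊆ -11-,0-10
  m7 ⊆ -1-1,-11-
  m14 ⊆ -11-,11--
  m15 ⊆ -1-1,-11-,11--
(no essential prime implicants)
Petrick residual → -11-, 0-01, 0-10
Cover = bc + a'c'd + a'cd'  |cover|=3

3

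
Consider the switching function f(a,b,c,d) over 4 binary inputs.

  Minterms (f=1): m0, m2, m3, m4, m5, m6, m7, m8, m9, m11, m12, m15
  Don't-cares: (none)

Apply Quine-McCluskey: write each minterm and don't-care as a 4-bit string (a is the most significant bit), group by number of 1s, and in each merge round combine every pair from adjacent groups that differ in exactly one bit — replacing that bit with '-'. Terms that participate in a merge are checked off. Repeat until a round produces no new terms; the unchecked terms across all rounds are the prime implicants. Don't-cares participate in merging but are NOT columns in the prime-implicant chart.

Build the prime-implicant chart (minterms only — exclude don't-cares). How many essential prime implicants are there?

Round 0: 0000✓ 0010✓ 0011✓ 0100✓ 0101✓ 0110✓ 0111✓ 1000✓ 1001✓ 1011✓ 1100✓ 1111✓
Round 1: -000✓ -011✓ -100✓ -111✓ 0-00✓ 0-10✓ 0-11✓ 00-0✓ 001-✓ 01-0✓ 01-1✓ 010-✓ 011-✓ 1-00✓ 1-11✓ 10-1 100-
Round 2: --00 --11 0--0 0-1- 01--
PIs = {--00, --11, 0--0, 0-1-, 01--, 10-1, 100-}
Coverage chart:
  m0: --00,0--0
  m2: 0--0,0-1-
  m3: --11,0-1-
  m4: --00,0--0,01--
  m5: 01-- ←essential
  m6: 0--0,0-1-,01--
  m7: --11,0-1-,01--
  m8: --00,100-
  m9: 10-1,100-
  m11: --11,10-1
  m12: --00 ←essential
  m15: --11 ←essential
Essential: --00, --11, 01--

3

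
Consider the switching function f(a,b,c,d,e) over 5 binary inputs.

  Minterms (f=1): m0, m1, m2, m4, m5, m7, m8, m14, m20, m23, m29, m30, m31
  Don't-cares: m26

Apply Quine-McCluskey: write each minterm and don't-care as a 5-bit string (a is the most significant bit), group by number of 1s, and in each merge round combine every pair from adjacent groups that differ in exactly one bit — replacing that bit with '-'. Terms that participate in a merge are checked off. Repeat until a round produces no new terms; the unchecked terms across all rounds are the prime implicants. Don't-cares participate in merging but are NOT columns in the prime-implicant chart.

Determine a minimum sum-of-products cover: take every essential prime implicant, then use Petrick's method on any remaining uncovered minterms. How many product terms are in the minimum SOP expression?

size-2^0 implicants → 00000(✓)  00001(✓)  00010(✓)  00100(✓)  00101(✓)  00111(✓)  01000(✓)  01110(✓)  10100(✓)  10111(✓)  11010(✓)  11101(✓)  11110(✓)  11111(✓)
size-2^1 implicants → -0100  -0111  -1110  0-000  00-00(✓)  00-01(✓)  000-0  0000-(✓)  001-1  0010-(✓)  1-111  11-10  111-1  1111-
size-2^2 implicants → 00-0-
Unchecked terms (primes): -0100, -0111, -1110, 0-000, 00-0-, 000-0, 001-1, 1-111, 11-10, 111-1, 1111-
Minterm coverage:
  m0 ⊆ 0-000,00-0-,000-0
  m1 ⊆ 00-0- [E]
  m2 ⊆ 000-0 [E]
  m4 ⊆ -0100,00-0-
  m5 ⊆ 00-0-,001-1
  m7 ⊆ -0111,001-1
  m8 ⊆ 0-000 [E]
  m14 ⊆ -1110 [E]
  m20 ⊆ -0100 [E]
  m23 ⊆ -0111,1-111
  m29 ⊆ 111-1 [E]
  m30 ⊆ -1110,11-10,1111-
  m31 ⊆ 1-111,111-1,1111-
E = {-0100, -1110, 0-000, 00-0-, 000-0, 111-1}
Petrick residual → -0111
Cover = b'cd'e' + b'cde + bcde' + a'c'd'e' + a'b'd' + a'b'c'e' + abce  |cover|=7

7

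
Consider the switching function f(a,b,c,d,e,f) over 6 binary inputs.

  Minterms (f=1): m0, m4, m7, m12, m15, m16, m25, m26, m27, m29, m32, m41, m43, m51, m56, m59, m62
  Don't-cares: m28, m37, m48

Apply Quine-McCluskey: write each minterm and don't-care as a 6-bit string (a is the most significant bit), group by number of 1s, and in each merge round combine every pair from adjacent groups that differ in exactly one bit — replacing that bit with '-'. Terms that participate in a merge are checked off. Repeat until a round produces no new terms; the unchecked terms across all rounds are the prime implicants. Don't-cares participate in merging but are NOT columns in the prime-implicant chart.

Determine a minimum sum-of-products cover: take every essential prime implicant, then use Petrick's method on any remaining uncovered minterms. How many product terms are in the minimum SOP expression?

size-2^0 implicants → 000000(✓)  000100(✓)  000111(✓)  001100(✓)  001111(✓)  010000(✓)  011001(✓)  011010(✓)  011011(✓)  011100(✓)  011101(✓)  100000(✓)  100101  101001(✓)  101011(✓)  110000(✓)  110011(✓)  111000(✓)  111011(✓)  111110
size-2^1 implicants → -00000(✓)  -10000(✓)  -11011  0-0000(✓)  0-1100  00-100  00-111  000-00  011-01  0110-1  01101-  01110-  1-0000(✓)  1-1011  1010-1  11-000  11-011
size-2^2 implicants → --0000
Unchecked terms (primes): --0000, -11011, 0-1100, 00-100, 00-111, 000-00, 011-01, 0110-1, 01101-, 01110-, 1-1011, 100101, 1010-1, 11-000, 11-011, 111110
Minterm coverage:
  m0 ⊆ --0000,000-00
  m4 ⊆ 00-100,000-00
  m7 ⊆ 00-111 [E]
  m12 ⊆ 0-1100,00-100
  m15 ⊆ 00-111 [E]
  m16 ⊆ --0000 [E]
  m25 ⊆ 011-01,0110-1
  m26 ⊆ 01101- [E]
  m27 ⊆ -11011,0110-1,01101-
  m29 ⊆ 011-01,01110-
  m32 ⊆ --0000 [E]
  m41 ⊆ 1010-1 [E]
  m43 ⊆ 1-1011,1010-1
  m51 ⊆ 11-011 [E]
  m56 ⊆ 11-000 [E]
  m59 ⊆ -11011,1-1011,11-011
  m62 ⊆ 111110 [E]
E = {--0000, 00-111, 01101-, 1010-1, 11-000, 11-011, 111110}
Petrick residual → 00-100, 011-01
Cover = c'd'e'f' + a'b'de'f' + a'b'def + a'bce'f + a'bcd'e + ab'cd'f + abd'e'f' + abd'ef + abcdef'  |cover|=9

9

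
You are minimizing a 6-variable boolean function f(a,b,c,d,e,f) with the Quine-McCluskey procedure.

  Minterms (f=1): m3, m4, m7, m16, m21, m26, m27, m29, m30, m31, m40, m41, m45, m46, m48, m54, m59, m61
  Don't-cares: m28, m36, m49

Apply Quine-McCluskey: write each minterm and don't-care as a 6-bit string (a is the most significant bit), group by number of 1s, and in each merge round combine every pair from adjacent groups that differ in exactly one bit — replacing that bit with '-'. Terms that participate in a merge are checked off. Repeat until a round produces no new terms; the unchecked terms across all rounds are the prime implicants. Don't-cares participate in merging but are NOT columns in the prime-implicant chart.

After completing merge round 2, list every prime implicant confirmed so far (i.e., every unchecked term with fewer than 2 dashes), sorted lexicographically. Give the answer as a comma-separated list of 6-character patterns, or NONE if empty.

-00100, -10000, -11011, -11101, 000-11, 01-101, 1-1101, 101-01, 10100-, 101110, 11000-, 110110

size-2^0 implicants → 000011(✓)  000100(✓)  000111(✓)  010000(✓)  010101(✓)  011010(✓)  011011(✓)  011100(✓)  011101(✓)  011110(✓)  011111(✓)  100100(✓)  101000(✓)  101001(✓)  101101(✓)  101110  110000(✓)  110001(✓)  110110  111011(✓)  111101(✓)
size-2^1 implicants → -00100  -10000  -11011  -11101  000-11  01-101  011-10(✓)  011-11(✓)  01101-(✓)  0111-0(✓)  0111-1(✓)  01110-(✓)  01111-(✓)  1-1101  101-01  10100-  11000-
size-2^2 implicants → 011-1-  0111--
Unchecked terms (primes): -00100, -10000, -11011, -11101, 000-11, 01-101, 011-1-, 0111--, 1-1101, 101-01, 10100-, 101110, 11000-, 110110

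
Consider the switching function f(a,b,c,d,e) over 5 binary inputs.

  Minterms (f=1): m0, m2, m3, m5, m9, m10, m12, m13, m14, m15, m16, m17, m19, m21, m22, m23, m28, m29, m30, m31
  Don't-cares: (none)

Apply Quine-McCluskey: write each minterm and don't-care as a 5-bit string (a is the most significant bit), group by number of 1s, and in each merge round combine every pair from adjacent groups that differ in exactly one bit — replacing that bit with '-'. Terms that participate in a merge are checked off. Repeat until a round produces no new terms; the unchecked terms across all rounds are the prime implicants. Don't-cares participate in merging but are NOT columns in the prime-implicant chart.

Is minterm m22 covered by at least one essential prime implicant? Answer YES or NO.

YES

size-2^0 implicants → 00000(✓)  00010(✓)  00011(✓)  00101(✓)  01001(✓)  01010(✓)  01100(✓)  01101(✓)  01110(✓)  01111(✓)  10000(✓)  10001(✓)  10011(✓)  10101(✓)  10110(✓)  10111(✓)  11100(✓)  11101(✓)  11110(✓)  11111(✓)
size-2^1 implicants → -0000  -0011  -0101(✓)  -1100(✓)  -1101(✓)  -1110(✓)  -1111(✓)  0-010  0-101(✓)  000-0  0001-  01-01  01-10  011-0(✓)  011-1(✓)  0110-(✓)  0111-(✓)  1-101(✓)  1-110(✓)  1-111(✓)  10-01(✓)  10-11(✓)  100-1(✓)  1000-  101-1(✓)  1011-(✓)  111-0(✓)  111-1(✓)  1110-(✓)  1111-(✓)
size-2^2 implicants → --101  -11-0(✓)  -11-1(✓)  -110-(✓)  -111-(✓)  011--(✓)  1-1-1  1-11-  10--1  111--(✓)
size-2^3 implicants → -11--
Unchecked terms (primes): --101, -0000, -0011, -11--, 0-010, 000-0, 0001-, 01-01, 01-10, 1-1-1, 1-11-, 10--1, 1000-
Minterm coverage:
  m0 ⊆ -0000,000-0
  m2 ⊆ 0-010,000-0,0001-
  m3 ⊆ -0011,0001-
  m5 ⊆ --101 [E]
  m9 ⊆ 01-01 [E]
  m10 ⊆ 0-010,01-10
  m12 ⊆ -11-- [E]
  m13 ⊆ --101,-11--,01-01
  m14 ⊆ -11--,01-10
  m15 ⊆ -11-- [E]
  m16 ⊆ -0000,1000-
  m17 ⊆ 10--1,1000-
  m19 ⊆ -0011,10--1
  m21 ⊆ --101,1-1-1,10--1
  m22 ⊆ 1-11- [E]
  m23 ⊆ 1-1-1,1-11-,10--1
  m28 ⊆ -11-- [E]
  m29 ⊆ --101,-11--,1-1-1
  m30 ⊆ -11--,1-11-
  m31 ⊆ -11--,1-1-1,1-11-
E = {--101, -11--, 01-01, 1-11-}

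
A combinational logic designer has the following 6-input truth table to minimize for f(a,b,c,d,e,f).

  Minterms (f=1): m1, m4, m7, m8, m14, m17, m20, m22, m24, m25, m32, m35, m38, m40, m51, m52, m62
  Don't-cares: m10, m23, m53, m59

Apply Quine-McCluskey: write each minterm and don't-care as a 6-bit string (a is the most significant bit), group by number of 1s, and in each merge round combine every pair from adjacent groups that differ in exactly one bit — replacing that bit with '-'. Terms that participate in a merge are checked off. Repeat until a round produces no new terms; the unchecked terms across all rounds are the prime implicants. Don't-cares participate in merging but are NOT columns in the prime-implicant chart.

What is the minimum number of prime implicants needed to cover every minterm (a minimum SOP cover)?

12

size-2^0 implicants → 000001(✓)  000100(✓)  000111(✓)  001000(✓)  001010(✓)  001110(✓)  010001(✓)  010100(✓)  010110(✓)  010111(✓)  011000(✓)  011001(✓)  100000(✓)  100011(✓)  100110  101000(✓)  110011(✓)  110100(✓)  110101(✓)  111011(✓)  111110
size-2^1 implicants → -01000  -10100  0-0001  0-0100  0-0111  0-1000  001-10  0010-0  01-001  0101-0  01011-  01100-  1-0011  10-000  11-011  11010-
Unchecked terms (primes): -01000, -10100, 0-0001, 0-0100, 0-0111, 0-1000, 001-10, 0010-0, 01-001, 0101-0, 01011-, 01100-, 1-0011, 10-000, 100110, 11-011, 11010-, 111110
Minterm coverage:
  m1 ⊆ 0-0001 [E]
  m4 ⊆ 0-0100 [E]
  m7 ⊆ 0-0111 [E]
  m8 ⊆ -01000,0-1000,0010-0
  m14 ⊆ 001-10 [E]
  m17 ⊆ 0-0001,01-001
  m20 ⊆ -10100,0-0100,0101-0
  m22 ⊆ 0101-0,01011-
  m24 ⊆ 0-1000,01100-
  m25 ⊆ 01-001,01100-
  m32 ⊆ 10-000 [E]
  m35 ⊆ 1-0011 [E]
  m38 ⊆ 100110 [E]
  m40 ⊆ -01000,10-000
  m51 ⊆ 1-0011,11-011
  m52 ⊆ -10100,11010-
  m62 ⊆ 111110 [E]
E = {0-0001, 0-0100, 0-0111, 001-10, 1-0011, 10-000, 100110, 111110}
Petrick residual → -01000, -10100, 0101-0, 01100-
Cover = b'cd'e'f' + bc'de'f' + a'c'd'e'f + a'c'de'f' + a'c'def + a'b'cef' + a'bc'df' + a'bcd'e' + ac'd'ef + ab'd'e'f' + ab'c'def' + abcdef'  |cover|=12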